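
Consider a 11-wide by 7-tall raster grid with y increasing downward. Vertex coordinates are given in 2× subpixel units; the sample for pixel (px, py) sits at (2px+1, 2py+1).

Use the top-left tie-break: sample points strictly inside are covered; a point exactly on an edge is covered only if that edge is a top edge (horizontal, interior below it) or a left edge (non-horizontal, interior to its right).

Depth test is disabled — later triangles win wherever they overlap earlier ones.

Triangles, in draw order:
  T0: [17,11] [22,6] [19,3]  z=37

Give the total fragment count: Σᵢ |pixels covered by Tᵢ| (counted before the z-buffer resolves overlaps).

T0:
  2·area = 30  (B↔C swapped to make it positive)
  edge (17, 11)→(19, 3): d=(2,-8) top-left  bias=+0
  edge (19, 3)→(22, 6): d=(3,3) right/bottom  bias=-1
  edge (22, 6)→(17, 11): d=(-5,5) right/bottom  bias=-1
    (8,0)@(17, 1): e=[-20,0,50] → .  [on edge]
    (9,1)@(19, 3): e=[0,0,30] → .  [on edge]
    (9,2)@(19, 5): e=[4,6,20] → X
    (10,2)@(21, 5): e=[20,0,10] → .  [on edge]
    (9,3)@(19, 7): e=[8,12,10] → X
    (10,3)@(21, 7): e=[24,6,0] → .  [on edge]
    (9,4)@(19, 9): e=[12,18,0] → .  [on edge]
    (8,5)@(17, 11): e=[0,30,0] → .  [on edge]
    (7,6)@(15, 13): e=[-12,42,0] → .  [on edge]
  covered (2 px):
    . . . . . . . . . . .
    . . . . . . . . . . .
    . . . . . . . . . X .
    . . . . . . . . . X .
    . . . . . . . . . . .
    . . . . . . . . . . .
    . . . . . . . . . . .

Result: 2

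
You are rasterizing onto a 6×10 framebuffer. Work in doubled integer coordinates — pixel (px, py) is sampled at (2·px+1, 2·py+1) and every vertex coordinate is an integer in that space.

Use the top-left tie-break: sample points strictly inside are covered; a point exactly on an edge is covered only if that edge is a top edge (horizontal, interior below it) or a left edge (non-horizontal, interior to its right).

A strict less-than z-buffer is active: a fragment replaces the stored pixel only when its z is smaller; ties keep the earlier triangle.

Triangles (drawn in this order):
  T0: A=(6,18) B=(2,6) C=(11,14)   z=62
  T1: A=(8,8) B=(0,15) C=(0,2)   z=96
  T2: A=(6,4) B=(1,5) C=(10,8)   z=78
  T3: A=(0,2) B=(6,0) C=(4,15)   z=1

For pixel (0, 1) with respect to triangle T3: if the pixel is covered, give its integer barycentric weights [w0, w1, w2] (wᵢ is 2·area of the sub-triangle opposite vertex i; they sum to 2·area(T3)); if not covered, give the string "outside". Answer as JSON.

T0:
  2·area = 76
  edge (6, 18)→(2, 6): d=(-4,-12) top-left  bias=+0
  edge (2, 6)→(11, 14): d=(9,8) right/bottom  bias=-1
  edge (11, 14)→(6, 18): d=(-5,4) right/bottom  bias=-1
    (0,1)@(1, 3): e=[0,-19,95] → .  [on edge]
    (1,3)@(3, 7): e=[8,1,67] → X
    (2,3)@(5, 7): e=[32,-15,59] → .
    (1,4)@(3, 9): e=[0,19,57] → X  [on edge]
    (2,4)@(5, 9): e=[24,3,49] → X
    (3,4)@(7, 9): e=[48,-13,41] → .
    (1,5)@(3, 11): e=[-8,37,47] → .
    (2,5)@(5, 11): e=[16,21,39] → X
    (3,5)@(7, 11): e=[40,5,31] → X
    (4,5)@(9, 11): e=[64,-11,23] → .
    (2,6)@(5, 13): e=[8,39,29] → X
    (4,6)@(9, 13): e=[56,7,13] → X
    (2,7)@(5, 15): e=[0,57,19] → X  [on edge]
  covered (12 px):
    . . . . . .
    . . . . . .
    . . . . . .
    . X . . . .
    . X X . . .
    . . X X . .
    . . X X X .
    . . X X X .
    . . . X . .
    . . . . . .
T1:
  2·area = 104
  edge (8, 8)→(0, 15): d=(-8,7) right/bottom  bias=-1
  edge (0, 15)→(0, 2): d=(0,-13) top-left  bias=+0
  edge (0, 2)→(8, 8): d=(8,6) right/bottom  bias=-1
    (0,1)@(1, 3): e=[89,13,2] → X
    (1,1)@(3, 3): e=[75,39,-10] → .
    (0,2)@(1, 5): e=[73,13,18] → X
    (1,2)@(3, 5): e=[59,39,6] → X
    (2,2)@(5, 5): e=[45,65,-6] → .
    (0,3)@(1, 7): e=[57,13,34] → X
    (2,3)@(5, 7): e=[29,65,10] → X
    (3,3)@(7, 7): e=[15,91,-2] → .
    (0,4)@(1, 9): e=[41,13,50] → X
    (3,4)@(7, 9): e=[-1,91,14] → .
    (0,5)@(1, 11): e=[25,13,66] → X
    (2,5)@(5, 11): e=[-3,65,42] → .
  covered (12 px):
    . . . . . .
    X . . . . .
    X X . . . .
    X X X . . .
    X X X . . .
    X X . . . .
    X . . . . .
    . . . . . .
    . . . . . .
    . . . . . .
T2:
  2·area = 24  (B↔C swapped to make it positive)
  edge (6, 4)→(10, 8): d=(4,4) right/bottom  bias=-1
  edge (10, 8)→(1, 5): d=(-9,-3) top-left  bias=+0
  edge (1, 5)→(6, 4): d=(5,-1) top-left  bias=+0
    (1,0)@(3, 1): e=[0,42,-18] → .  [on edge]
    (2,1)@(5, 3): e=[0,30,-6] → .  [on edge]
    (5,1)@(11, 3): e=[-24,48,0] → .  [on edge]
    (0,2)@(1, 5): e=[24,0,0] → X  [on edge]
    (1,2)@(3, 5): e=[16,6,2] → X
    (2,2)@(5, 5): e=[8,12,4] → X
    (3,2)@(7, 5): e=[0,18,6] → .  [on edge]
    (0,3)@(1, 7): e=[32,-18,10] → .
    (1,3)@(3, 7): e=[24,-12,12] → .
    (2,3)@(5, 7): e=[16,-6,14] → .
    (3,3)@(7, 7): e=[8,0,16] → X  [on edge]
    (4,3)@(9, 7): e=[0,6,18] → .  [on edge]
    (5,4)@(11, 9): e=[0,-6,30] → .  [on edge]
  covered (4 px):
    . . . . . .
    . . . . . .
    X X X . . .
    . . . X . .
    . . . . . .
    . . . . . .
    . . . . . .
    . . . . . .
    . . . . . .
    . . . . . .
T3:
  2·area = 86
  edge (0, 2)→(6, 0): d=(6,-2) top-left  bias=+0
  edge (6, 0)→(4, 15): d=(-2,15) right/bottom  bias=-1
  edge (4, 15)→(0, 2): d=(-4,-13) top-left  bias=+0
    (1,0)@(3, 1): e=[0,43,43] → X  [on edge]
    (2,0)@(5, 1): e=[4,13,69] → X
    (3,0)@(7, 1): e=[8,-17,95] → .
    (0,1)@(1, 3): e=[8,69,9] → X
    (3,1)@(7, 3): e=[20,-21,87] → .
    (0,2)@(1, 5): e=[20,65,1] → X
    (3,2)@(7, 5): e=[32,-25,79] → .
    (0,3)@(1, 7): e=[32,61,-7] → .
    (1,3)@(3, 7): e=[36,31,19] → X
    (3,3)@(7, 7): e=[44,-29,71] → .
    (1,4)@(3, 9): e=[48,27,11] → X
    (2,4)@(5, 9): e=[52,-3,37] → .
  covered (12 px):
    . X X . . .
    X X X . . .
    X X X . . .
    . X X . . .
    . X . . . .
    . X . . . .
    . . . . . .
    . . . . . .
    . . . . . .
    . . . . . .

Final: [69,9,8]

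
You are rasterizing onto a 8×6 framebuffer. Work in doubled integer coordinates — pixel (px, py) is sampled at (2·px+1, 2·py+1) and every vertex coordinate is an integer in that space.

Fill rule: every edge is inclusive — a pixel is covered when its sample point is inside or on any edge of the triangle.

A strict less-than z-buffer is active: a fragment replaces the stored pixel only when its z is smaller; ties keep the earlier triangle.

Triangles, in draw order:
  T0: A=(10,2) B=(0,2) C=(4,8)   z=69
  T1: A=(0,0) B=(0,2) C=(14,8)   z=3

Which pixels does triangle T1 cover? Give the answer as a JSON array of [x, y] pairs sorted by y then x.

T0:
  2·area = 60  (B↔C swapped to make it positive)
  edge (10, 2)→(4, 8): d=(-6,6) inclusive
  edge (4, 8)→(0, 2): d=(-4,-6) inclusive
  edge (0, 2)→(10, 2): d=(10,0) inclusive
    (5,0)@(11, 1): e=[0,70,-10] → ·  [on edge]
    (0,1)@(1, 3): e=[48,2,10] → █
    (1,1)@(3, 3): e=[36,14,10] → █
    (2,1)@(5, 3): e=[24,26,10] → █
    (3,1)@(7, 3): e=[12,38,10] → █
    (4,1)@(9, 3): e=[0,50,10] → █  [on edge]
    (5,1)@(11, 3): e=[-12,62,10] → ·
    (0,2)@(1, 5): e=[36,-6,30] → ·
    (1,2)@(3, 5): e=[24,6,30] → █
    (3,2)@(7, 5): e=[0,30,30] → █  [on edge]
    (4,2)@(9, 5): e=[-12,42,30] → ·
    (1,3)@(3, 7): e=[12,-2,50] → ·
    (2,3)@(5, 7): e=[0,10,50] → █  [on edge]
    (1,4)@(3, 9): e=[0,-10,70] → ·  [on edge]
    (0,5)@(1, 11): e=[0,-30,90] → ·  [on edge]
  covered (9 px):
    · · · · · · · ·
    █ █ █ █ █ · · ·
    · █ █ █ · · · ·
    · · █ · · · · ·
    · · · · · · · ·
    · · · · · · · ·
T1:
  2·area = 28  (B↔C swapped to make it positive)
  edge (0, 0)→(14, 8): d=(14,8) inclusive
  edge (14, 8)→(0, 2): d=(-14,-6) inclusive
  edge (0, 2)→(0, 0): d=(0,-2) inclusive
    (0,0)@(1, 1): e=[6,20,2] → █
    (1,0)@(3, 1): e=[-10,32,6] → ·
    (0,1)@(1, 3): e=[34,-8,2] → ·
    (1,1)@(3, 3): e=[18,4,6] → █
    (2,1)@(5, 3): e=[2,16,10] → █
    (3,1)@(7, 3): e=[-14,28,14] → ·
    (1,2)@(3, 5): e=[46,-24,6] → ·
    (2,2)@(5, 5): e=[30,-12,10] → ·
    (3,2)@(7, 5): e=[14,0,14] → █  [on edge]
    (4,2)@(9, 5): e=[-2,12,18] → ·
    (3,3)@(7, 7): e=[42,-28,14] → ·
  covered (4 px):
    █ · · · · · · ·
    · █ █ · · · · ·
    · · · █ · · · ·
    · · · · · · · ·
    · · · · · · · ·
    · · · · · · · ·

Final: [[0,0],[1,1],[2,1],[3,2]]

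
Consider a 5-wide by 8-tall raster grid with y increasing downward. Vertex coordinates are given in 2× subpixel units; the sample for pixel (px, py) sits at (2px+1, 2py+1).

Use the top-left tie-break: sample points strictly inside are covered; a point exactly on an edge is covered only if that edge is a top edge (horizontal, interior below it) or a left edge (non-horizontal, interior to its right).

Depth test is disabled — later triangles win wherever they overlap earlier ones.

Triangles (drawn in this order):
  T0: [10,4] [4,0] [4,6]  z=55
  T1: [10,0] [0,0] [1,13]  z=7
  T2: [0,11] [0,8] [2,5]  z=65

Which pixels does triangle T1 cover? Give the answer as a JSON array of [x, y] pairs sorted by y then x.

T0:
  2·area = 36  (B↔C swapped to make it positive)
  edge (10, 4)→(4, 6): d=(-6,2) right/bottom  bias=-1
  edge (4, 6)→(4, 0): d=(0,-6) top-left  bias=+0
  edge (4, 0)→(10, 4): d=(6,4) right/bottom  bias=-1
    (2,0)@(5, 1): e=[28,6,2] → X
    (3,0)@(7, 1): e=[24,18,-6] → .
    (2,1)@(5, 3): e=[16,6,14] → X
    (3,1)@(7, 3): e=[12,18,6] → X
    (4,1)@(9, 3): e=[8,30,-2] → .
    (2,2)@(5, 5): e=[4,6,26] → X
    (3,2)@(7, 5): e=[0,18,18] → .  [on edge]
    (0,3)@(1, 7): e=[0,-18,54] → .  [on edge]
    (2,3)@(5, 7): e=[-8,6,38] → .
  covered (4 px):
    . . X . .
    . . X X .
    . . X . .
    . . . . .
    . . . . .
    . . . . .
    . . . . .
    . . . . .
T1:
  2·area = 130  (B↔C swapped to make it positive)
  edge (10, 0)→(1, 13): d=(-9,13) right/bottom  bias=-1
  edge (1, 13)→(0, 0): d=(-1,-13) top-left  bias=+0
  edge (0, 0)→(10, 0): d=(10,0) top-left  bias=+0
    (0,0)@(1, 1): e=[108,12,10] → X
    (1,0)@(3, 1): e=[82,38,10] → X
    (2,0)@(5, 1): e=[56,64,10] → X
    (3,0)@(7, 1): e=[30,90,10] → X
    (4,0)@(9, 1): e=[4,116,10] → X
    (0,1)@(1, 3): e=[90,10,30] → X
    (4,1)@(9, 3): e=[-14,114,30] → .
    (0,2)@(1, 5): e=[72,8,50] → X
    (3,2)@(7, 5): e=[-6,86,50] → .
    (0,3)@(1, 7): e=[54,6,70] → X
    (3,3)@(7, 7): e=[-24,84,70] → .
    (0,4)@(1, 9): e=[36,4,90] → X
    (0,6)@(1, 13): e=[0,0,130] → .  [on edge]
  covered (18 px):
    X X X X X
    X X X X .
    X X X . .
    X X X . .
    X X . . .
    X . . . .
    . . . . .
    . . . . .
T2:
  2·area = 6
  edge (0, 11)→(0, 8): d=(0,-3) top-left  bias=+0
  edge (0, 8)→(2, 5): d=(2,-3) top-left  bias=+0
  edge (2, 5)→(0, 11): d=(-2,6) right/bottom  bias=-1
    (0,3)@(1, 7): e=[3,1,2] → X
    (1,3)@(3, 7): e=[9,7,-10] → .
    (0,4)@(1, 9): e=[3,5,-2] → .
  covered (1 px):
    . . . . .
    . . . . .
    . . . . .
    X . . . .
    . . . . .
    . . . . .
    . . . . .
    . . . . .

Final: [[0,0],[1,0],[2,0],[3,0],[4,0],[0,1],[1,1],[2,1],[3,1],[0,2],[1,2],[2,2],[0,3],[1,3],[2,3],[0,4],[1,4],[0,5]]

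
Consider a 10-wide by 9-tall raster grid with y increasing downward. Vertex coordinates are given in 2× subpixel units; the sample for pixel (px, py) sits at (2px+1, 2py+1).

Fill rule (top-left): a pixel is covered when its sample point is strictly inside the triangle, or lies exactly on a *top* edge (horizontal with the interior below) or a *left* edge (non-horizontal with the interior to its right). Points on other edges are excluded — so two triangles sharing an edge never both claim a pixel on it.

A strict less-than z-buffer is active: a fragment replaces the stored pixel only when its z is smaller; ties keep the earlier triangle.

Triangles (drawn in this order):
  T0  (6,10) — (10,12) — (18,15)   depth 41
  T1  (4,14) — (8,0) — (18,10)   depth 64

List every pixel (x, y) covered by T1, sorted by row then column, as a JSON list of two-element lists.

T0:
  2·area = 4  (B↔C swapped to make it positive)
  edge (6, 10)→(18, 15): d=(12,5) right/bottom  bias=-1
  edge (18, 15)→(10, 12): d=(-8,-3) top-left  bias=+0
  edge (10, 12)→(6, 10): d=(-4,-2) top-left  bias=+0
    (6,6)@(13, 13): e=[1,1,2] → █
    (7,6)@(15, 13): e=[-9,7,6] → ·
    (6,7)@(13, 15): e=[25,-15,-6] → ·
  covered (1 px):
    · · · · · · · · · ·
    · · · · · · · · · ·
    · · · · · · · · · ·
    · · · · · · · · · ·
    · · · · · · · · · ·
    · · · · · · · · · ·
    · · · · · · █ · · ·
    · · · · · · · · · ·
    · · · · · · · · · ·
T1:
  2·area = 180
  edge (4, 14)→(8, 0): d=(4,-14) top-left  bias=+0
  edge (8, 0)→(18, 10): d=(10,10) right/bottom  bias=-1
  edge (18, 10)→(4, 14): d=(-14,4) right/bottom  bias=-1
    (4,0)@(9, 1): e=[18,0,162] → ·  [on edge]
    (4,1)@(9, 3): e=[26,20,134] → █
    (5,1)@(11, 3): e=[54,0,126] → ·  [on edge]
    (3,2)@(7, 5): e=[6,60,114] → █
    (5,2)@(11, 5): e=[62,20,98] → █
    (6,2)@(13, 5): e=[90,0,90] → ·  [on edge]
    (3,3)@(7, 7): e=[14,80,86] → █
    (6,3)@(13, 7): e=[98,20,62] → █
    (7,3)@(15, 7): e=[126,0,54] → ·  [on edge]
    (3,4)@(7, 9): e=[22,100,58] → █
    (7,4)@(15, 9): e=[134,20,26] → █
    (8,4)@(17, 9): e=[162,0,18] → ·  [on edge]
    (9,5)@(19, 11): e=[198,0,-18] → ·  [on edge]
  covered (20 px):
    · · · · · · · · · ·
    · · · · █ · · · · ·
    · · · █ █ █ · · · ·
    · · · █ █ █ █ · · ·
    · · · █ █ █ █ █ · ·
    · · █ █ █ █ █ · · ·
    · · █ █ · · · · · ·
    · · · · · · · · · ·
    · · · · · · · · · ·

Final: [[4,1],[3,2],[4,2],[5,2],[3,3],[4,3],[5,3],[6,3],[3,4],[4,4],[5,4],[6,4],[7,4],[2,5],[3,5],[4,5],[5,5],[6,5],[2,6],[3,6]]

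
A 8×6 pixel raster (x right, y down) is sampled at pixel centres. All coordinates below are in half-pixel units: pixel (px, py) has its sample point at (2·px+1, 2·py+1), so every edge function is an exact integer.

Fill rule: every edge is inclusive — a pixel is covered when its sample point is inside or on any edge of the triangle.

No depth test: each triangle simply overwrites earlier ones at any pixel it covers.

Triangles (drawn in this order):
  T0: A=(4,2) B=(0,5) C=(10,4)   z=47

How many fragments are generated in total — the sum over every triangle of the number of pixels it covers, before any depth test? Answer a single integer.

T0:
  2·area = 26  (B↔C swapped to make it positive)
  edge (4, 2)→(10, 4): d=(6,2) inclusive
  edge (10, 4)→(0, 5): d=(-10,1) inclusive
  edge (0, 5)→(4, 2): d=(4,-3) inclusive
    (0,0)@(1, 1): e=[0,39,-13] → .  [on edge]
    (1,1)@(3, 3): e=[8,17,1] → X
    (2,1)@(5, 3): e=[4,15,7] → X
    (3,1)@(7, 3): e=[0,13,13] → X  [on edge]
    (4,1)@(9, 3): e=[-4,11,19] → .
    (1,2)@(3, 5): e=[20,-3,9] → .
    (2,2)@(5, 5): e=[16,-5,15] → .
    (3,2)@(7, 5): e=[12,-7,21] → .
    (6,2)@(13, 5): e=[0,-13,39] → .  [on edge]
  covered (3 px):
    . . . . . . . .
    . X X X . . . .
    . . . . . . . .
    . . . . . . . .
    . . . . . . . .
    . . . . . . . .

Answer: 3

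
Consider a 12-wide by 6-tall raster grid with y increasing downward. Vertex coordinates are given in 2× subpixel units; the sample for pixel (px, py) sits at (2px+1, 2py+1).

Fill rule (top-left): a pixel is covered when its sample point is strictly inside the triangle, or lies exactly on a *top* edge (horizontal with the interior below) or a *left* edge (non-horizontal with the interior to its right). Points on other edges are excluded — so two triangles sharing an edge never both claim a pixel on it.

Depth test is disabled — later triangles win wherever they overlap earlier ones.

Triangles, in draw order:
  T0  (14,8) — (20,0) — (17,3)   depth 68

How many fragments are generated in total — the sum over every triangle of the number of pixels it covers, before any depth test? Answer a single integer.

T0:
  2·area = 6  (B↔C swapped to make it positive)
  edge (14, 8)→(17, 3): d=(3,-5) top-left  bias=+0
  edge (17, 3)→(20, 0): d=(3,-3) top-left  bias=+0
  edge (20, 0)→(14, 8): d=(-6,8) right/bottom  bias=-1
    (9,0)@(19, 1): e=[4,0,2] → X  [on edge]
    (10,0)@(21, 1): e=[14,6,-14] → .
    (8,1)@(17, 3): e=[0,0,6] → X  [on edge]
    (9,1)@(19, 3): e=[10,6,-10] → .
    (7,2)@(15, 5): e=[-4,0,10] → .  [on edge]
    (8,2)@(17, 5): e=[6,6,-6] → .
    (6,3)@(13, 7): e=[-8,0,14] → .  [on edge]
    (5,4)@(11, 9): e=[-12,0,18] → .  [on edge]
    (4,5)@(9, 11): e=[-16,0,22] → .  [on edge]
  covered (2 px):
    . . . . . . . . . X . .
    . . . . . . . . X . . .
    . . . . . . . . . . . .
    . . . . . . . . . . . .
    . . . . . . . . . . . .
    . . . . . . . . . . . .

Answer: 2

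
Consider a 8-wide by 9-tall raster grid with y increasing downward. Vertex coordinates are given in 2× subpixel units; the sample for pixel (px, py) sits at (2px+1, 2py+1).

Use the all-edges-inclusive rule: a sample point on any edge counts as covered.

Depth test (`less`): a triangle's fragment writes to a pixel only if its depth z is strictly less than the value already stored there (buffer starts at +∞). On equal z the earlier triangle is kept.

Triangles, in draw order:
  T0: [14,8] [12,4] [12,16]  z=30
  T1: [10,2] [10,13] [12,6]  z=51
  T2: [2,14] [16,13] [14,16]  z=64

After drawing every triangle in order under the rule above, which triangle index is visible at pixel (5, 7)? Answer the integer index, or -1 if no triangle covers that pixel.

T0:
  2·area = 24  (B↔C swapped to make it positive)
  edge (14, 8)→(12, 16): d=(-2,8) inclusive
  edge (12, 16)→(12, 4): d=(0,-12) inclusive
  edge (12, 4)→(14, 8): d=(2,4) inclusive
    (6,3)@(13, 7): e=[10,12,2] → #
    (7,3)@(15, 7): e=[-6,36,-6] → ·
    (6,4)@(13, 9): e=[6,12,6] → #
    (7,4)@(15, 9): e=[-10,36,-2] → ·
    (6,5)@(13, 11): e=[2,12,10] → #
    (7,5)@(15, 11): e=[-14,36,2] → ·
    (6,6)@(13, 13): e=[-2,12,14] → ·
  covered (3 px):
    · · · · · · · ·
    · · · · · · · ·
    · · · · · · · ·
    · · · · · · # ·
    · · · · · · # ·
    · · · · · · # ·
    · · · · · · · ·
    · · · · · · · ·
    · · · · · · · ·
T1:
  2·area = 22  (B↔C swapped to make it positive)
  edge (10, 2)→(12, 6): d=(2,4) inclusive
  edge (12, 6)→(10, 13): d=(-2,7) inclusive
  edge (10, 13)→(10, 2): d=(0,-11) inclusive
    (5,2)@(11, 5): e=[2,9,11] → #
    (6,2)@(13, 5): e=[-6,-5,33] → ·
    (5,3)@(11, 7): e=[6,5,11] → #
    (6,3)@(13, 7): e=[-2,-9,33] → ·
    (5,4)@(11, 9): e=[10,1,11] → #
    (6,4)@(13, 9): e=[2,-13,33] → ·
    (5,5)@(11, 11): e=[14,-3,11] → ·
  covered (3 px):
    · · · · · · · ·
    · · · · · · · ·
    · · · · · # · ·
    · · · · · # · ·
    · · · · · # · ·
    · · · · · · · ·
    · · · · · · · ·
    · · · · · · · ·
    · · · · · · · ·
T2:
  2·area = 40
  edge (2, 14)→(16, 13): d=(14,-1) inclusive
  edge (16, 13)→(14, 16): d=(-2,3) inclusive
  edge (14, 16)→(2, 14): d=(-12,-2) inclusive
    (4,7)@(9, 15): e=[21,17,2] → #
    (5,7)@(11, 15): e=[23,11,6] → #
    (6,7)@(13, 15): e=[25,5,10] → #
    (7,7)@(15, 15): e=[27,-1,14] → ·
    (4,8)@(9, 17): e=[49,13,-22] → ·
    (5,8)@(11, 17): e=[51,7,-18] → ·
    (6,8)@(13, 17): e=[53,1,-14] → ·
  covered (3 px):
    · · · · · · · ·
    · · · · · · · ·
    · · · · · · · ·
    · · · · · · · ·
    · · · · · · · ·
    · · · · · · · ·
    · · · · · · · ·
    · · · · # # # ·
    · · · · · · · ·

Z-buffer (winner per pixel, '.' = empty):
  . . . . . . . .
  . . . . . . . .
  . . . . . 1 . .
  . . . . . 1 0 .
  . . . . . 1 0 .
  . . . . . . 0 .
  . . . . . . . .
  . . . . 2 2 2 .
  . . . . . . . .

Result: 2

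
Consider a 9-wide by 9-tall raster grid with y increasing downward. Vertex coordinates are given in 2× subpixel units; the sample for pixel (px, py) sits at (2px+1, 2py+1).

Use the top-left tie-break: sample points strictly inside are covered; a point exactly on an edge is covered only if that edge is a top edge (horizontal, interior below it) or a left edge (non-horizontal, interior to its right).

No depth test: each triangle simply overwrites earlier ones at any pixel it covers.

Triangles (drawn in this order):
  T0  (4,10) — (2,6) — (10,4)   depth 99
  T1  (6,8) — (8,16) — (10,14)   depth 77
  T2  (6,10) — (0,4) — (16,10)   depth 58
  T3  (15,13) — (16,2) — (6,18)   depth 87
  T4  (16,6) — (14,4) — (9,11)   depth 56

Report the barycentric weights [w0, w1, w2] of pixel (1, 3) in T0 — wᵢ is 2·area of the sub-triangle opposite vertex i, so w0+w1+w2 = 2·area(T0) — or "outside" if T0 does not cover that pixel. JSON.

T0:
  2·area = 36
  edge (4, 10)→(2, 6): d=(-2,-4) top-left  bias=+0
  edge (2, 6)→(10, 4): d=(8,-2) top-left  bias=+0
  edge (10, 4)→(4, 10): d=(-6,6) right/bottom  bias=-1
    (6,0)@(13, 1): e=[54,-18,0] → ·  [on edge]
    (5,1)@(11, 3): e=[42,-6,0] → ·  [on edge]
    (3,2)@(7, 5): e=[22,2,12] → #
    (4,2)@(9, 5): e=[30,6,0] → ·  [on edge]
    (1,3)@(3, 7): e=[2,10,24] → #
    (2,3)@(5, 7): e=[10,14,12] → #
    (3,3)@(7, 7): e=[18,18,0] → ·  [on edge]
    (1,4)@(3, 9): e=[-2,26,12] → ·
    (2,4)@(5, 9): e=[6,30,0] → ·  [on edge]
    (1,5)@(3, 11): e=[-6,42,0] → ·  [on edge]
    (0,6)@(1, 13): e=[-18,54,0] → ·  [on edge]
  covered (3 px):
    · · · · · · · · ·
    · · · · · · · · ·
    · · · # · · · · ·
    · # # · · · · · ·
    · · · · · · · · ·
    · · · · · · · · ·
    · · · · · · · · ·
    · · · · · · · · ·
    · · · · · · · · ·
T1:
  2·area = 20  (B↔C swapped to make it positive)
  edge (6, 8)→(10, 14): d=(4,6) right/bottom  bias=-1
  edge (10, 14)→(8, 16): d=(-2,2) right/bottom  bias=-1
  edge (8, 16)→(6, 8): d=(-2,-8) top-left  bias=+0
    (8,3)@(17, 7): e=[-70,0,90] → ·  [on edge]
    (7,4)@(15, 9): e=[-50,0,70] → ·  [on edge]
    (3,5)@(7, 11): e=[6,12,2] → #
    (4,5)@(9, 11): e=[-6,8,18] → ·
    (6,5)@(13, 11): e=[-30,0,50] → ·  [on edge]
    (3,6)@(7, 13): e=[14,8,-2] → ·
    (4,6)@(9, 13): e=[2,4,14] → #
    (5,6)@(11, 13): e=[-10,0,30] → ·  [on edge]
    (4,7)@(9, 15): e=[10,0,10] → ·  [on edge]
    (3,8)@(7, 17): e=[30,0,-10] → ·  [on edge]
  covered (2 px):
    · · · · · · · · ·
    · · · · · · · · ·
    · · · · · · · · ·
    · · · · · · · · ·
    · · · · · · · · ·
    · · · # · · · · ·
    · · · · # · · · ·
    · · · · · · · · ·
    · · · · · · · · ·
T2:
  2·area = 60
  edge (6, 10)→(0, 4): d=(-6,-6) top-left  bias=+0
  edge (0, 4)→(16, 10): d=(16,6) right/bottom  bias=-1
  edge (16, 10)→(6, 10): d=(-10,0) right/bottom  bias=-1
    (0,2)@(1, 5): e=[0,10,50] → #  [on edge]
    (1,2)@(3, 5): e=[12,-2,50] → ·
    (0,3)@(1, 7): e=[-12,42,30] → ·
    (1,3)@(3, 7): e=[0,30,30] → #  [on edge]
    (2,3)@(5, 7): e=[12,18,30] → #
    (3,3)@(7, 7): e=[24,6,30] → #
    (4,3)@(9, 7): e=[36,-6,30] → ·
    (1,4)@(3, 9): e=[-12,62,10] → ·
    (2,4)@(5, 9): e=[0,50,10] → #  [on edge]
    (4,4)@(9, 9): e=[24,26,10] → #
    (5,4)@(11, 9): e=[36,14,10] → #
    (6,4)@(13, 9): e=[48,2,10] → #
    (3,5)@(7, 11): e=[0,70,-10] → ·  [on edge]
    (4,6)@(9, 13): e=[0,90,-30] → ·  [on edge]
    (5,7)@(11, 15): e=[0,110,-50] → ·  [on edge]
    (6,8)@(13, 17): e=[0,130,-70] → ·  [on edge]
  covered (9 px):
    · · · · · · · · ·
    · · · · · · · · ·
    # · · · · · · · ·
    · # # # · · · · ·
    · · # # # # # · ·
    · · · · · · · · ·
    · · · · · · · · ·
    · · · · · · · · ·
    · · · · · · · · ·
T3:
  2·area = 94  (B↔C swapped to make it positive)
  edge (15, 13)→(6, 18): d=(-9,5) right/bottom  bias=-1
  edge (6, 18)→(16, 2): d=(10,-16) top-left  bias=+0
  edge (16, 2)→(15, 13): d=(-1,11) right/bottom  bias=-1
    (7,2)@(15, 5): e=[72,14,8] → #
    (8,2)@(17, 5): e=[62,46,-14] → ·
    (6,3)@(13, 7): e=[64,2,28] → #
    (8,3)@(17, 7): e=[44,66,-16] → ·
    (6,4)@(13, 9): e=[46,22,26] → #
    (8,4)@(17, 9): e=[26,86,-18] → ·
    (5,5)@(11, 11): e=[38,10,46] → #
    (8,5)@(17, 11): e=[8,106,-20] → ·
    (5,6)@(11, 13): e=[20,30,44] → #
    (7,6)@(15, 13): e=[0,94,0] → ·  [on edge]
    (4,7)@(9, 15): e=[12,18,64] → #
    (6,7)@(13, 15): e=[-8,82,20] → ·
  covered (13 px):
    · · · · · · · · ·
    · · · · · · · · ·
    · · · · · · · # ·
    · · · · · · # # ·
    · · · · · · # # ·
    · · · · · # # # ·
    · · · · · # # · ·
    · · · · # # · · ·
    · · · # · · · · ·
T4:
  2·area = 24  (B↔C swapped to make it positive)
  edge (16, 6)→(9, 11): d=(-7,5) right/bottom  bias=-1
  edge (9, 11)→(14, 4): d=(5,-7) top-left  bias=+0
  edge (14, 4)→(16, 6): d=(2,2) right/bottom  bias=-1
    (5,0)@(11, 1): e=[60,-36,0] → ·  [on edge]
    (6,1)@(13, 3): e=[36,-12,0] → ·  [on edge]
    (7,2)@(15, 5): e=[12,12,0] → ·  [on edge]
    (6,3)@(13, 7): e=[8,8,8] → #
    (7,3)@(15, 7): e=[-2,22,4] → ·
    (8,3)@(17, 7): e=[-12,36,0] → ·  [on edge]
    (5,4)@(11, 9): e=[4,4,16] → #
    (6,4)@(13, 9): e=[-6,18,12] → ·
    (4,5)@(9, 11): e=[0,0,24] → ·  [on edge]
    (5,5)@(11, 11): e=[-10,14,20] → ·
  covered (2 px):
    · · · · · · · · ·
    · · · · · · · · ·
    · · · · · · · · ·
    · · · · · · # · ·
    · · · · · # · · ·
    · · · · · · · · ·
    · · · · · · · · ·
    · · · · · · · · ·
    · · · · · · · · ·

Result: [10,24,2]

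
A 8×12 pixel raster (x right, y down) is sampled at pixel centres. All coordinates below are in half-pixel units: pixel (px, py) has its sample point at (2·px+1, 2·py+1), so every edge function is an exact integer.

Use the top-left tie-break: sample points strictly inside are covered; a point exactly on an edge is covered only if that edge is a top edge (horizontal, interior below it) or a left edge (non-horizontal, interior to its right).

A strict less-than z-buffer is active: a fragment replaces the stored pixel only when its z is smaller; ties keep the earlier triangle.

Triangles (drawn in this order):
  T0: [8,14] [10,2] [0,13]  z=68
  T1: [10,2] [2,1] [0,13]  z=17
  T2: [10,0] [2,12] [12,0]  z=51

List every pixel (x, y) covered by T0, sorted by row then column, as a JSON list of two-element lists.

T0:
  2·area = 98  (B↔C swapped to make it positive)
  edge (8, 14)→(0, 13): d=(-8,-1) top-left  bias=+0
  edge (0, 13)→(10, 2): d=(10,-11) top-left  bias=+0
  edge (10, 2)→(8, 14): d=(-2,12) right/bottom  bias=-1
    (4,2)@(9, 5): e=[73,19,6] → █
    (5,2)@(11, 5): e=[75,41,-18] → ·
    (3,3)@(7, 7): e=[55,17,26] → █
    (5,3)@(11, 7): e=[59,61,-22] → ·
    (2,4)@(5, 9): e=[37,15,46] → █
    (4,4)@(9, 9): e=[41,59,-2] → ·
    (1,5)@(3, 11): e=[19,13,66] → █
    (4,5)@(9, 11): e=[25,79,-6] → ·
    (0,6)@(1, 13): e=[1,11,86] → █
    (4,6)@(9, 13): e=[9,99,-10] → ·
    (0,7)@(1, 15): e=[-15,31,82] → ·
    (1,7)@(3, 15): e=[-13,53,58] → ·
  covered (12 px):
    · · · · · · · ·
    · · · · · · · ·
    · · · · █ · · ·
    · · · █ █ · · ·
    · · █ █ · · · ·
    · █ █ █ · · · ·
    █ █ █ █ · · · ·
    · · · · · · · ·
    · · · · · · · ·
    · · · · · · · ·
    · · · · · · · ·
    · · · · · · · ·
T1:
  2·area = 98  (B↔C swapped to make it positive)
  edge (10, 2)→(0, 13): d=(-10,11) right/bottom  bias=-1
  edge (0, 13)→(2, 1): d=(2,-12) top-left  bias=+0
  edge (2, 1)→(10, 2): d=(8,1) right/bottom  bias=-1
    (1,1)@(3, 3): e=[67,16,15] → █
    (2,1)@(5, 3): e=[45,40,13] → █
    (3,1)@(7, 3): e=[23,64,11] → █
    (4,1)@(9, 3): e=[1,88,9] → █
    (5,1)@(11, 3): e=[-21,112,7] → ·
    (1,2)@(3, 5): e=[47,20,31] → █
    (4,2)@(9, 5): e=[-19,92,25] → ·
    (0,3)@(1, 7): e=[49,0,49] → █  [on edge]
    (3,3)@(7, 7): e=[-17,72,43] → ·
    (0,4)@(1, 9): e=[29,4,65] → █
    (2,4)@(5, 9): e=[-15,52,61] → ·
    (0,5)@(1, 11): e=[9,8,81] → █
  covered (13 px):
    · · · · · · · ·
    · █ █ █ █ · · ·
    · █ █ █ · · · ·
    █ █ █ · · · · ·
    █ █ · · · · · ·
    █ · · · · · · ·
    · · · · · · · ·
    · · · · · · · ·
    · · · · · · · ·
    · · · · · · · ·
    · · · · · · · ·
    · · · · · · · ·
T2:
  2·area = 24  (B↔C swapped to make it positive)
  edge (10, 0)→(12, 0): d=(2,0) top-left  bias=+0
  edge (12, 0)→(2, 12): d=(-10,12) right/bottom  bias=-1
  edge (2, 12)→(10, 0): d=(8,-12) top-left  bias=+0
    (5,0)@(11, 1): e=[2,2,20] → █
    (6,0)@(13, 1): e=[2,-22,44] → ·
    (4,1)@(9, 3): e=[6,6,12] → █
    (5,1)@(11, 3): e=[6,-18,36] → ·
    (3,2)@(7, 5): e=[10,10,4] → █
    (4,2)@(9, 5): e=[10,-14,28] → ·
    (3,3)@(7, 7): e=[14,-10,20] → ·
  covered (3 px):
    · · · · · █ · ·
    · · · · █ · · ·
    · · · █ · · · ·
    · · · · · · · ·
    · · · · · · · ·
    · · · · · · · ·
    · · · · · · · ·
    · · · · · · · ·
    · · · · · · · ·
    · · · · · · · ·
    · · · · · · · ·
    · · · · · · · ·

Final: [[4,2],[3,3],[4,3],[2,4],[3,4],[1,5],[2,5],[3,5],[0,6],[1,6],[2,6],[3,6]]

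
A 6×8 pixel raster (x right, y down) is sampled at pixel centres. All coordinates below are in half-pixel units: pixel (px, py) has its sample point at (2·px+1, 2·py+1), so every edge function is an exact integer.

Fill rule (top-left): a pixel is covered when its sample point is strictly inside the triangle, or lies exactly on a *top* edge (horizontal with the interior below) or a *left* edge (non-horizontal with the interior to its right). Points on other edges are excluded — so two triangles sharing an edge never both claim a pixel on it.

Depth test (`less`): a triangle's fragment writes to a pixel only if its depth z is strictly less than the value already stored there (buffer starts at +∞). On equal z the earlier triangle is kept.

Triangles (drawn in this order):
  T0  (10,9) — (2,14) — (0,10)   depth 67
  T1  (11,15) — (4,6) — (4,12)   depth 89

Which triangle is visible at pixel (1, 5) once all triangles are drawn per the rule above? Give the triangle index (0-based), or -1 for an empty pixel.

T0:
  2·area = 42
  edge (10, 9)→(2, 14): d=(-8,5) right/bottom  bias=-1
  edge (2, 14)→(0, 10): d=(-2,-4) top-left  bias=+0
  edge (0, 10)→(10, 9): d=(10,-1) top-left  bias=+0
    (0,5)@(1, 11): e=[29,2,11] → X
    (1,5)@(3, 11): e=[19,10,13] → X
    (2,5)@(5, 11): e=[9,18,15] → X
    (3,5)@(7, 11): e=[-1,26,17] → .
    (0,6)@(1, 13): e=[13,-2,31] → .
    (1,6)@(3, 13): e=[3,6,33] → X
    (2,6)@(5, 13): e=[-7,14,35] → .
    (1,7)@(3, 15): e=[-13,2,53] → .
  covered (4 px):
    . . . . . .
    . . . . . .
    . . . . . .
    . . . . . .
    . . . . . .
    X X X . . .
    . X . . . .
    . . . . . .
T1:
  2·area = 42  (B↔C swapped to make it positive)
  edge (11, 15)→(4, 12): d=(-7,-3) top-left  bias=+0
  edge (4, 12)→(4, 6): d=(0,-6) top-left  bias=+0
  edge (4, 6)→(11, 15): d=(7,9) right/bottom  bias=-1
    (2,4)@(5, 9): e=[24,6,12] → X
    (3,4)@(7, 9): e=[30,18,-6] → .
    (2,5)@(5, 11): e=[10,6,26] → X
    (3,5)@(7, 11): e=[16,18,8] → X
    (4,5)@(9, 11): e=[22,30,-10] → .
    (2,6)@(5, 13): e=[-4,6,40] → .
    (3,6)@(7, 13): e=[2,18,22] → X
    (4,6)@(9, 13): e=[8,30,4] → X
    (5,6)@(11, 13): e=[14,42,-14] → .
    (3,7)@(7, 15): e=[-12,18,36] → .
    (4,7)@(9, 15): e=[-6,30,18] → .
    (5,7)@(11, 15): e=[0,42,0] → .  [on edge]
  covered (5 px):
    . . . . . .
    . . . . . .
    . . . . . .
    . . . . . .
    . . X . . .
    . . X X . .
    . . . X X .
    . . . . . .

Z-buffer (winner per pixel, '.' = empty):
  . . . . . .
  . . . . . .
  . . . . . .
  . . . . . .
  . . 1 . . .
  0 0 0 1 . .
  . 0 . 1 1 .
  . . . . . .

Result: 0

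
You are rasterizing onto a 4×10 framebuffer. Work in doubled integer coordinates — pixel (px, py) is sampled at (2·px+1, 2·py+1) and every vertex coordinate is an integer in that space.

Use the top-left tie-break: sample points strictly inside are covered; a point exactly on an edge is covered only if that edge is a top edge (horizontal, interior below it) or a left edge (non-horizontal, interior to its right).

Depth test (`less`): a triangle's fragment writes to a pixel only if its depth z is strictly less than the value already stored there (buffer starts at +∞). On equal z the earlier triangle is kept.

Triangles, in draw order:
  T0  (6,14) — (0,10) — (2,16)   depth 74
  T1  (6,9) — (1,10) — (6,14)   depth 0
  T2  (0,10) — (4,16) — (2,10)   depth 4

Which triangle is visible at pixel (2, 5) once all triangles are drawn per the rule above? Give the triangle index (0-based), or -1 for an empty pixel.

T0:
  2·area = 28  (B↔C swapped to make it positive)
  edge (6, 14)→(2, 16): d=(-4,2) right/bottom  bias=-1
  edge (2, 16)→(0, 10): d=(-2,-6) top-left  bias=+0
  edge (0, 10)→(6, 14): d=(6,4) right/bottom  bias=-1
    (0,5)@(1, 11): e=[22,4,2] → #
    (1,5)@(3, 11): e=[18,16,-6] → ·
    (0,6)@(1, 13): e=[14,0,14] → #  [on edge]
    (1,6)@(3, 13): e=[10,12,6] → #
    (2,6)@(5, 13): e=[6,24,-2] → ·
    (0,7)@(1, 15): e=[6,-4,26] → ·
    (1,7)@(3, 15): e=[2,8,18] → #
    (2,7)@(5, 15): e=[-2,20,10] → ·
    (1,8)@(3, 17): e=[-6,4,30] → ·
    (1,9)@(3, 19): e=[-14,0,42] → ·  [on edge]
  covered (4 px):
    · · · ·
    · · · ·
    · · · ·
    · · · ·
    · · · ·
    # · · ·
    # # · ·
    · # · ·
    · · · ·
    · · · ·
T1:
  2·area = 25  (B↔C swapped to make it positive)
  edge (6, 9)→(6, 14): d=(0,5) right/bottom  bias=-1
  edge (6, 14)→(1, 10): d=(-5,-4) top-left  bias=+0
  edge (1, 10)→(6, 9): d=(5,-1) top-left  bias=+0
    (1,5)@(3, 11): e=[15,3,7] → #
    (2,5)@(5, 11): e=[5,11,9] → #
    (3,5)@(7, 11): e=[-5,19,11] → ·
    (1,6)@(3, 13): e=[15,-7,17] → ·
    (2,6)@(5, 13): e=[5,1,19] → #
    (3,6)@(7, 13): e=[-5,9,21] → ·
    (2,7)@(5, 15): e=[5,-9,29] → ·
  covered (3 px):
    · · · ·
    · · · ·
    · · · ·
    · · · ·
    · · · ·
    · # # ·
    · · # ·
    · · · ·
    · · · ·
    · · · ·
T2:
  2·area = 12  (B↔C swapped to make it positive)
  edge (0, 10)→(2, 10): d=(2,0) top-left  bias=+0
  edge (2, 10)→(4, 16): d=(2,6) right/bottom  bias=-1
  edge (4, 16)→(0, 10): d=(-4,-6) top-left  bias=+0
    (0,3)@(1, 7): e=[-6,0,18] → ·  [on edge]
    (0,5)@(1, 11): e=[2,8,2] → #
    (1,5)@(3, 11): e=[2,-4,14] → ·
    (0,6)@(1, 13): e=[6,12,-6] → ·
    (1,6)@(3, 13): e=[6,0,6] → ·  [on edge]
    (2,9)@(5, 19): e=[18,0,-6] → ·  [on edge]
  covered (1 px):
    · · · ·
    · · · ·
    · · · ·
    · · · ·
    · · · ·
    # · · ·
    · · · ·
    · · · ·
    · · · ·
    · · · ·

Z-buffer (winner per pixel, '.' = empty):
  . . . .
  . . . .
  . . . .
  . . . .
  . . . .
  2 1 1 .
  0 0 1 .
  . 0 . .
  . . . .
  . . . .

Answer: 1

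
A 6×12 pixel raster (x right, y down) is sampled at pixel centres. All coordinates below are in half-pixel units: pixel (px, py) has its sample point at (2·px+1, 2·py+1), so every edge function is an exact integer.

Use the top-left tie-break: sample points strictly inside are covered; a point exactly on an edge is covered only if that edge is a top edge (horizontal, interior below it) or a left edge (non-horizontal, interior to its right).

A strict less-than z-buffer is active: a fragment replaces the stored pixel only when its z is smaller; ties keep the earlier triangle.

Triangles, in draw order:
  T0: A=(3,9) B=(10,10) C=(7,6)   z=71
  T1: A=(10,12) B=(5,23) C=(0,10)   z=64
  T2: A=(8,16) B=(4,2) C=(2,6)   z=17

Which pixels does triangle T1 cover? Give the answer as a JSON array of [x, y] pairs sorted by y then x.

T0:
  2·area = 25  (B↔C swapped to make it positive)
  edge (3, 9)→(7, 6): d=(4,-3) top-left  bias=+0
  edge (7, 6)→(10, 10): d=(3,4) right/bottom  bias=-1
  edge (10, 10)→(3, 9): d=(-7,-1) top-left  bias=+0
    (5,1)@(11, 3): e=[0,-25,50] → .  [on edge]
    (3,3)@(7, 7): e=[4,3,18] → X
    (4,3)@(9, 7): e=[10,-5,20] → .
    (1,4)@(3, 9): e=[0,25,0] → X  [on edge]
    (2,4)@(5, 9): e=[6,17,2] → X
    (4,4)@(9, 9): e=[18,1,6] → X
    (5,4)@(11, 9): e=[24,-7,8] → .
    (1,5)@(3, 11): e=[8,31,-14] → .
    (2,5)@(5, 11): e=[14,23,-12] → .
    (3,5)@(7, 11): e=[20,15,-10] → .
    (4,5)@(9, 11): e=[26,7,-8] → .
  covered (5 px):
    . . . . . .
    . . . . . .
    . . . . . .
    . . . X . .
    . X X X X .
    . . . . . .
    . . . . . .
    . . . . . .
    . . . . . .
    . . . . . .
    . . . . . .
    . . . . . .
T1:
  2·area = 120
  edge (10, 12)→(5, 23): d=(-5,11) right/bottom  bias=-1
  edge (5, 23)→(0, 10): d=(-5,-13) top-left  bias=+0
  edge (0, 10)→(10, 12): d=(10,2) right/bottom  bias=-1
    (0,5)@(1, 11): e=[104,8,8] → X
    (1,5)@(3, 11): e=[82,34,4] → X
    (2,5)@(5, 11): e=[60,60,0] → .  [on edge]
    (0,6)@(1, 13): e=[94,-2,28] → .
    (1,6)@(3, 13): e=[72,24,24] → X
    (2,6)@(5, 13): e=[50,50,20] → X
    (3,6)@(7, 13): e=[28,76,16] → X
    (4,6)@(9, 13): e=[6,102,12] → X
    (5,6)@(11, 13): e=[-16,128,8] → .
    (1,7)@(3, 15): e=[62,14,44] → X
    (4,7)@(9, 15): e=[-4,92,32] → .
    (1,8)@(3, 17): e=[52,4,64] → X
    (2,11)@(5, 23): e=[0,0,120] → .  [on edge]
  covered (14 px):
    . . . . . .
    . . . . . .
    . . . . . .
    . . . . . .
    . . . . . .
    X X . . . .
    . X X X X .
    . X X X . .
    . X X X . .
    . . X . . .
    . . X . . .
    . . . . . .
T2:
  2·area = 44  (B↔C swapped to make it positive)
  edge (8, 16)→(2, 6): d=(-6,-10) top-left  bias=+0
  edge (2, 6)→(4, 2): d=(2,-4) top-left  bias=+0
  edge (4, 2)→(8, 16): d=(4,14) right/bottom  bias=-1
    (1,2)@(3, 5): e=[16,2,26] → X
    (2,2)@(5, 5): e=[36,10,-2] → .
    (1,3)@(3, 7): e=[4,6,34] → X
    (2,3)@(5, 7): e=[24,14,6] → X
    (3,3)@(7, 7): e=[44,22,-22] → .
    (1,4)@(3, 9): e=[-8,10,42] → .
    (2,4)@(5, 9): e=[12,18,14] → X
    (3,4)@(7, 9): e=[32,26,-14] → .
    (2,5)@(5, 11): e=[0,22,22] → X  [on edge]
    (3,5)@(7, 11): e=[20,30,-6] → .
    (2,6)@(5, 13): e=[-12,26,30] → .
    (3,6)@(7, 13): e=[8,34,2] → X
    (5,10)@(11, 21): e=[0,66,-22] → .  [on edge]
  covered (6 px):
    . . . . . .
    . . . . . .
    . X . . . .
    . X X . . .
    . . X . . .
    . . X . . .
    . . . X . .
    . . . . . .
    . . . . . .
    . . . . . .
    . . . . . .
    . . . . . .

Answer: [[0,5],[1,5],[1,6],[2,6],[3,6],[4,6],[1,7],[2,7],[3,7],[1,8],[2,8],[3,8],[2,9],[2,10]]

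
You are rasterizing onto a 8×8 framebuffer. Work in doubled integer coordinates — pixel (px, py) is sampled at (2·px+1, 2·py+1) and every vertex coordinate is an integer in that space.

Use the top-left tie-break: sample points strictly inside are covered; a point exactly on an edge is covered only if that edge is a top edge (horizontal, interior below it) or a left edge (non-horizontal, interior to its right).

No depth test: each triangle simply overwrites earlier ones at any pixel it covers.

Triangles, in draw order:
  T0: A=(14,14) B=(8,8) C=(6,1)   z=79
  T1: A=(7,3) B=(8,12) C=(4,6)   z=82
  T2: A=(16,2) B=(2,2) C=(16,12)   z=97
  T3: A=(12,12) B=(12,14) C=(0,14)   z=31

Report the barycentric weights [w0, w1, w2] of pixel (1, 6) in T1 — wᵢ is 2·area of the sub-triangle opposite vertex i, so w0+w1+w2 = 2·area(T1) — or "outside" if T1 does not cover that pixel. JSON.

T0:
  2·area = 30
  edge (14, 14)→(8, 8): d=(-6,-6) top-left  bias=+0
  edge (8, 8)→(6, 1): d=(-2,-7) top-left  bias=+0
  edge (6, 1)→(14, 14): d=(8,13) right/bottom  bias=-1
    (0,0)@(1, 1): e=[0,-35,65] → ·  [on edge]
    (1,1)@(3, 3): e=[0,-25,55] → ·  [on edge]
    (3,1)@(7, 3): e=[24,3,3] → #
    (4,1)@(9, 3): e=[36,17,-23] → ·
    (2,2)@(5, 5): e=[0,-15,45] → ·  [on edge]
    (3,2)@(7, 5): e=[12,-1,19] → ·
    (3,3)@(7, 7): e=[0,-5,35] → ·  [on edge]
    (4,3)@(9, 7): e=[12,9,9] → #
    (5,3)@(11, 7): e=[24,23,-17] → ·
    (4,4)@(9, 9): e=[0,5,25] → #  [on edge]
    (5,4)@(11, 9): e=[12,19,-1] → ·
    (4,5)@(9, 11): e=[-12,1,41] → ·
    (5,5)@(11, 11): e=[0,15,15] → #  [on edge]
    (6,6)@(13, 13): e=[0,25,5] → #  [on edge]
    (7,7)@(15, 15): e=[0,35,-5] → ·  [on edge]
  covered (5 px):
    · · · · · · · ·
    · · · # · · · ·
    · · · · · · · ·
    · · · · # · · ·
    · · · · # · · ·
    · · · · · # · ·
    · · · · · · # ·
    · · · · · · · ·
T1:
  2·area = 30
  edge (7, 3)→(8, 12): d=(1,9) right/bottom  bias=-1
  edge (8, 12)→(4, 6): d=(-4,-6) top-left  bias=+0
  edge (4, 6)→(7, 3): d=(3,-3) top-left  bias=+0
    (4,0)@(9, 1): e=[-20,50,0] → ·  [on edge]
    (3,1)@(7, 3): e=[0,30,0] → ·  [on edge]
    (2,2)@(5, 5): e=[20,10,0] → #  [on edge]
    (3,2)@(7, 5): e=[2,22,6] → #
    (4,2)@(9, 5): e=[-16,34,12] → ·
    (1,3)@(3, 7): e=[40,-10,0] → ·  [on edge]
    (2,3)@(5, 7): e=[22,2,6] → #
    (4,3)@(9, 7): e=[-14,26,18] → ·
    (0,4)@(1, 9): e=[60,-30,0] → ·  [on edge]
    (2,4)@(5, 9): e=[24,-6,12] → ·
    (3,4)@(7, 9): e=[6,6,18] → #
    (4,4)@(9, 9): e=[-12,18,24] → ·
  covered (5 px):
    · · · · · · · ·
    · · · · · · · ·
    · · # # · · · ·
    · · # # · · · ·
    · · · # · · · ·
    · · · · · · · ·
    · · · · · · · ·
    · · · · · · · ·
T2:
  2·area = 140  (B↔C swapped to make it positive)
  edge (16, 2)→(16, 12): d=(0,10) right/bottom  bias=-1
  edge (16, 12)→(2, 2): d=(-14,-10) top-left  bias=+0
  edge (2, 2)→(16, 2): d=(14,0) top-left  bias=+0
    (2,1)@(5, 3): e=[110,16,14] → #
    (3,1)@(7, 3): e=[90,36,14] → #
    (4,1)@(9, 3): e=[70,56,14] → #
    (5,1)@(11, 3): e=[50,76,14] → #
    (6,1)@(13, 3): e=[30,96,14] → #
    (7,1)@(15, 3): e=[10,116,14] → #
    (2,2)@(5, 5): e=[110,-12,42] → ·
    (3,2)@(7, 5): e=[90,8,42] → #
    (3,3)@(7, 7): e=[90,-20,70] → ·
    (4,3)@(9, 7): e=[70,0,70] → #  [on edge]
    (4,4)@(9, 9): e=[70,-28,98] → ·
    (5,4)@(11, 9): e=[50,-8,98] → ·
  covered (18 px):
    · · · · · · · ·
    · · # # # # # #
    · · · # # # # #
    · · · · # # # #
    · · · · · · # #
    · · · · · · · #
    · · · · · · · ·
    · · · · · · · ·
T3:
  2·area = 24
  edge (12, 12)→(12, 14): d=(0,2) right/bottom  bias=-1
  edge (12, 14)→(0, 14): d=(-12,0) right/bottom  bias=-1
  edge (0, 14)→(12, 12): d=(12,-2) top-left  bias=+0
    (3,6)@(7, 13): e=[10,12,2] → #
    (4,6)@(9, 13): e=[6,12,6] → #
    (5,6)@(11, 13): e=[2,12,10] → #
    (6,6)@(13, 13): e=[-2,12,14] → ·
    (3,7)@(7, 15): e=[10,-12,26] → ·
    (4,7)@(9, 15): e=[6,-12,30] → ·
    (5,7)@(11, 15): e=[2,-12,34] → ·
  covered (3 px):
    · · · · · · · ·
    · · · · · · · ·
    · · · · · · · ·
    · · · · · · · ·
    · · · · · · · ·
    · · · · · · · ·
    · · · # # # · ·
    · · · · · · · ·

Final: "outside"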